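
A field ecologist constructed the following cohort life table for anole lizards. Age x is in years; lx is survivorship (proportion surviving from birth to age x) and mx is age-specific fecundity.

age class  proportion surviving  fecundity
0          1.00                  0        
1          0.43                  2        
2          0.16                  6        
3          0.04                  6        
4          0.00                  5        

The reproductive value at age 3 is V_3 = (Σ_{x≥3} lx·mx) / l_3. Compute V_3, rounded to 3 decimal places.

lx·mx for x ≥ 3: 0.24, 0 → sum = 0.24
V_3 = 0.24 / l_3 = 0.24 / 0.04 = 6 → 6.000

6.000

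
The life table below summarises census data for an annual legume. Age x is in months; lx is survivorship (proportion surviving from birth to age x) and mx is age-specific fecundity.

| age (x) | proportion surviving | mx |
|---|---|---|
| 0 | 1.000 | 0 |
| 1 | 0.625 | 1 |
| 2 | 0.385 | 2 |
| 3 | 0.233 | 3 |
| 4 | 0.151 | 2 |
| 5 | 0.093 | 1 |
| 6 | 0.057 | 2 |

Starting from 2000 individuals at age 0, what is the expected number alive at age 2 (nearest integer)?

Expected survivors = N0 · l_2 = 2000 × 0.385 = 770 → 770

770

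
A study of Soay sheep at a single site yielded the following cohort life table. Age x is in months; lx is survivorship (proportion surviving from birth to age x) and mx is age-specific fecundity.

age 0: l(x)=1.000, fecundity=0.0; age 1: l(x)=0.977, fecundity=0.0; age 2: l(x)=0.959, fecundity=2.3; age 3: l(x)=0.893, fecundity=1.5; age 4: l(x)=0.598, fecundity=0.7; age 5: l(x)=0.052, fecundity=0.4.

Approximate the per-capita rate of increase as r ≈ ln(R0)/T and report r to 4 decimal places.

0.5396

R0 = Σ lx·mx = 0 + 0 + 2.2057 + 1.3395 + 0.4186 + 0.0208 = 3.9846
Σ x·lx·mx = 10.2083; T = 10.2083/3.9846 = 2.56194…
r ≈ ln(R0)/T = ln(3.9846)/2.56194… = 0.539606… → 0.5396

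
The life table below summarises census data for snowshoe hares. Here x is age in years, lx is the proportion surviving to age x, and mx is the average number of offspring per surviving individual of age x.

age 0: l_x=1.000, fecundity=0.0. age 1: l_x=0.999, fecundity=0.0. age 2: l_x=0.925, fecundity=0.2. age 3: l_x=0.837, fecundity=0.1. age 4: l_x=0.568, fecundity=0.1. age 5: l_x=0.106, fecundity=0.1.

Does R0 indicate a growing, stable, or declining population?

declining

R0 = Σ lx·mx = 0 + 0 + 0.185 + 0.0837 + 0.0568 + 0.0106 = 0.3361
R0 < 1, so the population is declining.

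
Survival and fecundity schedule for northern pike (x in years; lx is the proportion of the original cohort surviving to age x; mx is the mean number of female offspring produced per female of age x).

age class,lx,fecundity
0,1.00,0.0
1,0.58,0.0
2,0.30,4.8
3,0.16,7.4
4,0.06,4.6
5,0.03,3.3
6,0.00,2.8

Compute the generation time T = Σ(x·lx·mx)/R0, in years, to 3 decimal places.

lx·mx: 0, 0, 1.44, 1.184, 0.276, 0.099, 0 → R0 = 2.999
x·lx·mx: 0, 0, 2.88, 3.552, 1.104, 0.495, 0 → Σ = 8.031
T = 8.031 / 2.999 = 2.677893… → 2.678

2.678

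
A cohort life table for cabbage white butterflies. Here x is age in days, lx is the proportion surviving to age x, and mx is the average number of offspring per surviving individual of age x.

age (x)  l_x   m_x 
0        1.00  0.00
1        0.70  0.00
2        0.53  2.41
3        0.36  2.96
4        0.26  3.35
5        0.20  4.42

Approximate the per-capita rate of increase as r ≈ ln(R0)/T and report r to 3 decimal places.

R0 = Σ lx·mx = 0 + 0 + 1.2773 + 1.0656 + 0.871 + 0.884 = 4.0979
Σ x·lx·mx = 13.6554; T = 13.6554/4.0979 = 3.33229…
r ≈ ln(R0)/T = ln(4.0979)/3.33229… = 0.42327… → 0.423

0.423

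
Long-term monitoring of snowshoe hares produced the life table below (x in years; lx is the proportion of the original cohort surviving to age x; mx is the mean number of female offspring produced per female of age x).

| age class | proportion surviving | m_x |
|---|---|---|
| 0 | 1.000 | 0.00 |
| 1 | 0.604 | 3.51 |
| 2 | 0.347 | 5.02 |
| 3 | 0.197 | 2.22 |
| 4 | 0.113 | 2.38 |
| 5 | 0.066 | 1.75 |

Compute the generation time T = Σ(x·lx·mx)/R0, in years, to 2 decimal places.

1.83

lx·mx: 0, 2.12004, 1.74194, 0.43734, 0.26894, 0.1155 → R0 = 4.68376
x·lx·mx: 0, 2.12004, 3.48388, 1.31202, 1.07576, 0.5775 → Σ = 8.5692
T = 8.5692 / 4.68376 = 1.829556… → 1.83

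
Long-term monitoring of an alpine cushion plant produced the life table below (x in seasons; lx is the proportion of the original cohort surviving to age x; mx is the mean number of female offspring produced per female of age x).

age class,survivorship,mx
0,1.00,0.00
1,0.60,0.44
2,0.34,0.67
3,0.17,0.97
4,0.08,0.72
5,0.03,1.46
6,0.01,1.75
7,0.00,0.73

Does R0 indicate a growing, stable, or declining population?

declining

R0 = Σ lx·mx = 0 + 0.264 + 0.2278 + 0.1649 + 0.0576 + 0.0438 + 0.0175 + 0 = 0.7756
R0 < 1, so the population is declining.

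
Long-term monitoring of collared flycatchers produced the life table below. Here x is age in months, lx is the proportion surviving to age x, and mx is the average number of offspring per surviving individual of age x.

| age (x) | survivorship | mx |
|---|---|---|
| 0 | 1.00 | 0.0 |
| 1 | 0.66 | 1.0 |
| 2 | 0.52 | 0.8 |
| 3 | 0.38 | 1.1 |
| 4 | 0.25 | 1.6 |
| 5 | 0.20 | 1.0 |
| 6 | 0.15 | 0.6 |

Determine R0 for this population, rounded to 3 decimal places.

2.184

lx·mx by age: 0, 0.66, 0.416, 0.418, 0.4, 0.2, 0.09
R0 = Σ lx·mx = 2.184 → 2.184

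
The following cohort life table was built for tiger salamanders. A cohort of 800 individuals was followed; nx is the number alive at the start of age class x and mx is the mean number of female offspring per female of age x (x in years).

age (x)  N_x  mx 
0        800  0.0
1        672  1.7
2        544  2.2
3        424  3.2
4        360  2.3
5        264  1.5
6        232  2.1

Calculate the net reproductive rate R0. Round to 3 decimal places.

lx = nx/n0 = nx/800: 1, 0.84, 0.68, 0.53, 0.45, 0.33, 0.29
lx·mx by age: 0, 1.428, 1.496, 1.696, 1.035, 0.495, 0.609
R0 = Σ lx·mx = 6.759 → 6.759

6.759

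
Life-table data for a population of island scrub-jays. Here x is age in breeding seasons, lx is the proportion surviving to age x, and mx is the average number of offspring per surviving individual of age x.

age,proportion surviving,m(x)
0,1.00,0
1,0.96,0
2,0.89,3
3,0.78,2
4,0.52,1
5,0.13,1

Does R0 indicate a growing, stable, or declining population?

growing

R0 = Σ lx·mx = 0 + 0 + 2.67 + 1.56 + 0.52 + 0.13 = 4.88
R0 > 1, so the population is growing.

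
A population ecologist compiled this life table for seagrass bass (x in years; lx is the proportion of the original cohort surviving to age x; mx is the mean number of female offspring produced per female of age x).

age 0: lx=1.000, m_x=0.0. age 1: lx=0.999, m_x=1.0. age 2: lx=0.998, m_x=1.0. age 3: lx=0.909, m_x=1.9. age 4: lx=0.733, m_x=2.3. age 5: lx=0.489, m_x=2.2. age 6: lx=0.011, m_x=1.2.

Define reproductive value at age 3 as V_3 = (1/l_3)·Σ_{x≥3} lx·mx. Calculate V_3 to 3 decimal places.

4.953

lx·mx for x ≥ 3: 1.7271, 1.6859, 1.0758, 0.0132 → sum = 4.502
V_3 = 4.502 / l_3 = 4.502 / 0.909 = 4.952695… → 4.953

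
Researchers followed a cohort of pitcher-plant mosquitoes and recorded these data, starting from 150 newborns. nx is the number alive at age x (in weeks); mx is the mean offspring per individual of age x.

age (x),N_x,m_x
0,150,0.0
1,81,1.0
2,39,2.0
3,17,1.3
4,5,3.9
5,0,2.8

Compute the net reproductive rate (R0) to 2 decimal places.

1.34

lx = nx/n0 = nx/150: 1, 0.54, 0.26, 0.11333…, 0.03333…, 0
lx·mx by age: 0, 0.54, 0.52, 0.147333…, 0.13…, 0
R0 = Σ lx·mx = 1.337333… → 1.34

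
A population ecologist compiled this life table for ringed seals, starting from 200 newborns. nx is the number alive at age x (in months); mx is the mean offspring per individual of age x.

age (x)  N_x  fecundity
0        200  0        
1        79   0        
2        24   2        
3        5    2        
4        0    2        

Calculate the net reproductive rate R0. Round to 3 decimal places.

lx = nx/n0 = nx/200: 1, 0.395, 0.12, 0.025, 0
lx·mx by age: 0, 0, 0.24, 0.05, 0
R0 = Σ lx·mx = 0.29 → 0.290

0.290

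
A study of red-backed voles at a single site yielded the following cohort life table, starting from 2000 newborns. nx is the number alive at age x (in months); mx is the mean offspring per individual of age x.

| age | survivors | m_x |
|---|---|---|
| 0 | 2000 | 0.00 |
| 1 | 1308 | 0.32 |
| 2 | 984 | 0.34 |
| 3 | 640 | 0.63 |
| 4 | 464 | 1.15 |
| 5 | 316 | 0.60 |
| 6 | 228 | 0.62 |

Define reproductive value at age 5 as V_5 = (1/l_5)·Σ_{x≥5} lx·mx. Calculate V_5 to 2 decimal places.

lx = nx/n0 = nx/2000: 1, 0.654, 0.492, 0.32, 0.232, 0.158, 0.114
lx·mx for x ≥ 5: 0.0948, 0.07068 → sum = 0.16548
V_5 = 0.16548 / l_5 = 0.16548 / 0.158 = 1.047342… → 1.05

1.05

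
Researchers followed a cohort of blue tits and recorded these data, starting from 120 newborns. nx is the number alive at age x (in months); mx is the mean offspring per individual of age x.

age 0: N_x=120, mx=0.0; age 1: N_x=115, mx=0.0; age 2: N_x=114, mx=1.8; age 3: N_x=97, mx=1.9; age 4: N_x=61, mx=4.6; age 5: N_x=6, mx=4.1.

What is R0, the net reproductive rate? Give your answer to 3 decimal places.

lx = nx/n0 = nx/120: 1, 0.95833…, 0.95, 0.80833…, 0.50833…, 0.05
lx·mx by age: 0, 0, 1.71, 1.535833…, 2.338333…, 0.205
R0 = Σ lx·mx = 5.789167… → 5.789

5.789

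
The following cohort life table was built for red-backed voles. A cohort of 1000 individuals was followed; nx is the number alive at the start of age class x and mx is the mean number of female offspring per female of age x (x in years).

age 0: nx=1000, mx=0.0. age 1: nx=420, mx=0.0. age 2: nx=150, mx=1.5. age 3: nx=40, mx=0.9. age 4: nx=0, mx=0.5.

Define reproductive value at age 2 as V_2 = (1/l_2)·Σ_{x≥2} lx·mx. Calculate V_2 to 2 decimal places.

1.74

lx = nx/n0 = nx/1000: 1, 0.42, 0.15, 0.04, 0
lx·mx for x ≥ 2: 0.225, 0.036, 0 → sum = 0.261
V_2 = 0.261 / l_2 = 0.261 / 0.15 = 1.74 → 1.74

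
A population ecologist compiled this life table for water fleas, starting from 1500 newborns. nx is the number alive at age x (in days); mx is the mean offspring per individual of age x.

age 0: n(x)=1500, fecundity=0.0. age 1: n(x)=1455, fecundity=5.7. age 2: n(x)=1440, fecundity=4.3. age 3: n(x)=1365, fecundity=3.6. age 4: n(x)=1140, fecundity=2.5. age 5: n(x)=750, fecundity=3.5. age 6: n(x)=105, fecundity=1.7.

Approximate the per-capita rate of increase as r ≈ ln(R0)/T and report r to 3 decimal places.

1.156

lx = nx/n0 = nx/1500: 1, 0.97, 0.96, 0.91, 0.76, 0.5, 0.07
R0 = Σ lx·mx = 0 + 5.529 + 4.128 + 3.276 + 1.9 + 1.75 + 0.119 = 16.702
Σ x·lx·mx = 40.677; T = 40.677/16.702 = 2.43546…
r ≈ ln(R0)/T = ln(16.702)/2.43546… = 1.15606… → 1.156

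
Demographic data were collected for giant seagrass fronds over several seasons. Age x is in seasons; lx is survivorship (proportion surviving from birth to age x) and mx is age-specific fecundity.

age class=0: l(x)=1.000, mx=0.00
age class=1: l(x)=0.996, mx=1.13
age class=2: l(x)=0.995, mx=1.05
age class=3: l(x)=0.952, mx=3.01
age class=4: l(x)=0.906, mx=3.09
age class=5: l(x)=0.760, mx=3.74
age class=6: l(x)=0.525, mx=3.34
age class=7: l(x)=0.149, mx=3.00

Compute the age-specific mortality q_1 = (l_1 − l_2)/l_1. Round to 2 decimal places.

0.00

q_1 = (l_1 − l_2) / l_1 = (0.996 − 0.995) / 0.996
     = 0.001 / 0.996 = 0.001004… → 0.00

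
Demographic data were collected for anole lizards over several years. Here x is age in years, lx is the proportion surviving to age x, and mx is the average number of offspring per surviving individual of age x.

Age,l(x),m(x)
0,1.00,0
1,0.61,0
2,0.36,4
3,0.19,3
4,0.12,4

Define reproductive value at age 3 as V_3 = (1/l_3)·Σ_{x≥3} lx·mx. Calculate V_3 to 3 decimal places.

lx·mx for x ≥ 3: 0.57, 0.48 → sum = 1.05
V_3 = 1.05 / l_3 = 1.05 / 0.19 = 5.526316… → 5.526

5.526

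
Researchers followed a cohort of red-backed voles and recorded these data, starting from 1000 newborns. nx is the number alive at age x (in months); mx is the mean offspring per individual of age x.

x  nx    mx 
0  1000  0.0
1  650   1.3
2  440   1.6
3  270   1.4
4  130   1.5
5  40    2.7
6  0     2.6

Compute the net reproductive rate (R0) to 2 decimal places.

2.23

lx = nx/n0 = nx/1000: 1, 0.65, 0.44, 0.27, 0.13, 0.04, 0
lx·mx by age: 0, 0.845, 0.704, 0.378, 0.195, 0.108, 0
R0 = Σ lx·mx = 2.23 → 2.23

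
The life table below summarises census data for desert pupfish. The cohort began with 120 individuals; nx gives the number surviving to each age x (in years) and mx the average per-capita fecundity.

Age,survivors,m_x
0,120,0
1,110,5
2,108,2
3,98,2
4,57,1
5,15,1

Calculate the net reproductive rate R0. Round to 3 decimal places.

8.617

lx = nx/n0 = nx/120: 1, 0.91667…, 0.9, 0.81667…, 0.475, 0.125
lx·mx by age: 0, 4.583333…, 1.8, 1.633333…, 0.475, 0.125
R0 = Σ lx·mx = 8.616667… → 8.617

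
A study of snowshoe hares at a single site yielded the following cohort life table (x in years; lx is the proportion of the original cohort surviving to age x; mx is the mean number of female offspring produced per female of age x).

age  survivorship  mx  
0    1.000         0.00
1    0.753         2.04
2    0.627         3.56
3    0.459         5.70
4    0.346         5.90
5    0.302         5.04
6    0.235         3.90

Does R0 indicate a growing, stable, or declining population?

R0 = Σ lx·mx = 0 + 1.53612 + 2.23212 + 2.6163 + 2.0414 + 1.52208 + 0.9165 = 10.86452
R0 > 1, so the population is growing.

growing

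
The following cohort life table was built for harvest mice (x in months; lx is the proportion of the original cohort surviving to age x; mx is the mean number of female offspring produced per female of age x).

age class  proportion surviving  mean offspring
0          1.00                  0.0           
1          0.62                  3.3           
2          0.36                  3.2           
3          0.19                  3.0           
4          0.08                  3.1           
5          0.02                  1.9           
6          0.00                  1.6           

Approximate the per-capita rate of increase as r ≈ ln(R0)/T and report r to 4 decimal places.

0.7835

R0 = Σ lx·mx = 0 + 2.046 + 1.152 + 0.57 + 0.248 + 0.038 + 0 = 4.054
Σ x·lx·mx = 7.242; T = 7.242/4.054 = 1.78638…
r ≈ ln(R0)/T = ln(4.054)/1.78638… = 0.78354… → 0.7835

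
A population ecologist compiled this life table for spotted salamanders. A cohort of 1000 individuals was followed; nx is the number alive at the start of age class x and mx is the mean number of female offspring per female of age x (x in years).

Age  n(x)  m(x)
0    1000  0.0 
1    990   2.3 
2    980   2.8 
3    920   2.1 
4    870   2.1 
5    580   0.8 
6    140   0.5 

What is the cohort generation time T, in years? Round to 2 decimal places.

2.53

lx = nx/n0 = nx/1000: 1, 0.99, 0.98, 0.92, 0.87, 0.58, 0.14
lx·mx: 0, 2.277, 2.744, 1.932, 1.827, 0.464, 0.07 → R0 = 9.314
x·lx·mx: 0, 2.277, 5.488, 5.796, 7.308, 2.32, 0.42 → Σ = 23.609
T = 23.609 / 9.314 = 2.534786… → 2.53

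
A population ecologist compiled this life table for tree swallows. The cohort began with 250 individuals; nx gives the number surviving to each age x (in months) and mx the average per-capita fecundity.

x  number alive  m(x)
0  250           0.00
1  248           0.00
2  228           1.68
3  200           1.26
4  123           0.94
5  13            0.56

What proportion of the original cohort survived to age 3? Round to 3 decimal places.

0.800

l_3 = n_3/n_0 = 200/250 = 0.8 → 0.800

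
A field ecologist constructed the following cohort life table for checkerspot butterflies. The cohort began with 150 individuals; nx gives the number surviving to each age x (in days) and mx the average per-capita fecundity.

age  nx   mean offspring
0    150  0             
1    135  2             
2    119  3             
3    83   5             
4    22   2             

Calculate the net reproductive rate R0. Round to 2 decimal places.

lx = nx/n0 = nx/150: 1, 0.9, 0.79333…, 0.55333…, 0.14667…
lx·mx by age: 0, 1.8, 2.38…, 2.766667…, 0.293333…
R0 = Σ lx·mx = 7.24… → 7.24

7.24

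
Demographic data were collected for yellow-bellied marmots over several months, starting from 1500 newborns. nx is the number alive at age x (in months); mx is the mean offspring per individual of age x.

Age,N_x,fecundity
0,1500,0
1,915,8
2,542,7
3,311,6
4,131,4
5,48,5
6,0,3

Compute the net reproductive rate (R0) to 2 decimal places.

lx = nx/n0 = nx/1500: 1, 0.61, 0.36133…, 0.20733…, 0.08733…, 0.032, 0
lx·mx by age: 0, 4.88, 2.529333…, 1.244…, 0.349333…, 0.16, 0
R0 = Σ lx·mx = 9.162667… → 9.16

9.16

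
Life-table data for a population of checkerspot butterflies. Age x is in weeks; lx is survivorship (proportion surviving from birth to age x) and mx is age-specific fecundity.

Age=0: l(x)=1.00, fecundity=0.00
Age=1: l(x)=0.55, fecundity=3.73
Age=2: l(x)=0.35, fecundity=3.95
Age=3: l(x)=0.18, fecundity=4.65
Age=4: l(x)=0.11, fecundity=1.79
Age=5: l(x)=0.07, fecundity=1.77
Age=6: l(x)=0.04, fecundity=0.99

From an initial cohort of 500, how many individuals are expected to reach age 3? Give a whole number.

90

Expected survivors = N0 · l_3 = 500 × 0.18 = 90 → 90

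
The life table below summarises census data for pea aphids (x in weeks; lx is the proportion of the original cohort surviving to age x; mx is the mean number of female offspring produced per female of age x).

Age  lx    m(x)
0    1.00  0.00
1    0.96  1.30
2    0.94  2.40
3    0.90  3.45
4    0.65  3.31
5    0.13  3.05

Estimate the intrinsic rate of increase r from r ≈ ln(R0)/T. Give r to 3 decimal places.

0.790

R0 = Σ lx·mx = 0 + 1.248 + 2.256 + 3.105 + 2.1515 + 0.3965 = 9.157
Σ x·lx·mx = 25.6635; T = 25.6635/9.157 = 2.80261…
r ≈ ln(R0)/T = ln(9.157)/2.80261… = 0.79016… → 0.790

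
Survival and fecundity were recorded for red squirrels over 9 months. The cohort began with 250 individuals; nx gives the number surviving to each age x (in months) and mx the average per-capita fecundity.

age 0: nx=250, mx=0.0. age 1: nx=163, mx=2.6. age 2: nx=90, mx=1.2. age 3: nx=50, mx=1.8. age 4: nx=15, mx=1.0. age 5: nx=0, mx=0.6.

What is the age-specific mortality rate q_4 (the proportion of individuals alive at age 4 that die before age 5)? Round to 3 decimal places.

lx = nx/n0 = nx/250: 1, 0.652, 0.36, 0.2, 0.06, 0
q_4 = (l_4 − l_5) / l_4 = (0.06 − 0) / 0.06
     = 0.06 / 0.06 = 1 → 1.000

1.000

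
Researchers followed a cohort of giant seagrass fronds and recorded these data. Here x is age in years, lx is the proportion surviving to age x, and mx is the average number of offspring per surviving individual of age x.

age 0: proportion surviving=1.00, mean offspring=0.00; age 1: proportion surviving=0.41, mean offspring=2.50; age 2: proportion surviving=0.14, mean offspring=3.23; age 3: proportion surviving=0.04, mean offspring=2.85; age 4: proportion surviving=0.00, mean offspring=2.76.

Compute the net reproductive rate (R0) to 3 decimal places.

lx·mx by age: 0, 1.025, 0.4522, 0.114, 0
R0 = Σ lx·mx = 1.5912 → 1.591

1.591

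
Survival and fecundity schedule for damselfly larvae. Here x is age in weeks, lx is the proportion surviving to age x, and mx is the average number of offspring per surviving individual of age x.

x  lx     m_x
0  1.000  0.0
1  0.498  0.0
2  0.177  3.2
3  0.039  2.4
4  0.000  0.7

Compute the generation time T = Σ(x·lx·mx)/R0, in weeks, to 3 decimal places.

lx·mx: 0, 0, 0.5664, 0.0936, 0 → R0 = 0.66
x·lx·mx: 0, 0, 1.1328, 0.2808, 0 → Σ = 1.4136
T = 1.4136 / 0.66 = 2.141818… → 2.142

2.142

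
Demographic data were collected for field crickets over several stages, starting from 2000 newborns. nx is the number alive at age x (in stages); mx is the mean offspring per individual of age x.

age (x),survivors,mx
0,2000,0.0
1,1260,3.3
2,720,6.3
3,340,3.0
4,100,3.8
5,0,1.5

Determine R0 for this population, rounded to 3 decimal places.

5.047

lx = nx/n0 = nx/2000: 1, 0.63, 0.36, 0.17, 0.05, 0
lx·mx by age: 0, 2.079, 2.268, 0.51, 0.19, 0
R0 = Σ lx·mx = 5.047 → 5.047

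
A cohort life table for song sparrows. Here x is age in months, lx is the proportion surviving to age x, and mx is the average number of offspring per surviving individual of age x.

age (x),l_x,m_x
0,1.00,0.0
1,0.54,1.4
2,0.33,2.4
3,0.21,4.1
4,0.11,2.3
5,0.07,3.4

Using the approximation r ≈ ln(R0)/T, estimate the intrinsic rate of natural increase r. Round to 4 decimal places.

0.4334

R0 = Σ lx·mx = 0 + 0.756 + 0.792 + 0.861 + 0.253 + 0.238 = 2.9
Σ x·lx·mx = 7.125; T = 7.125/2.9 = 2.4569…
r ≈ ln(R0)/T = ln(2.9)/2.4569… = 0.433356… → 0.4334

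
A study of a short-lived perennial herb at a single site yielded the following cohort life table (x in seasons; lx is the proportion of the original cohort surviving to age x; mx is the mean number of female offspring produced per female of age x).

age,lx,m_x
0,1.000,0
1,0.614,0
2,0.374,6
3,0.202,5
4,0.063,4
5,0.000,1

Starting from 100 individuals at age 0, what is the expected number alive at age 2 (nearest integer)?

37

Expected survivors = N0 · l_2 = 100 × 0.374 = 37.4 → 37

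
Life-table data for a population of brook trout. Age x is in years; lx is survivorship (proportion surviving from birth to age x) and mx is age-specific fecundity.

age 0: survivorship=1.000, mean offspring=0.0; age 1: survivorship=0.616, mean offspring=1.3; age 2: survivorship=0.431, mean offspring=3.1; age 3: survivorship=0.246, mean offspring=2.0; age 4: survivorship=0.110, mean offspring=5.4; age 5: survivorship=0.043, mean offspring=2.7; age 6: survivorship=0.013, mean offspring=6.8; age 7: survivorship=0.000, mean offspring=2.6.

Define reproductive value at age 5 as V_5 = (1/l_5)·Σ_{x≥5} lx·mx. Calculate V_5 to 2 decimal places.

lx·mx for x ≥ 5: 0.1161, 0.0884, 0 → sum = 0.2045
V_5 = 0.2045 / l_5 = 0.2045 / 0.043 = 4.755814… → 4.76

4.76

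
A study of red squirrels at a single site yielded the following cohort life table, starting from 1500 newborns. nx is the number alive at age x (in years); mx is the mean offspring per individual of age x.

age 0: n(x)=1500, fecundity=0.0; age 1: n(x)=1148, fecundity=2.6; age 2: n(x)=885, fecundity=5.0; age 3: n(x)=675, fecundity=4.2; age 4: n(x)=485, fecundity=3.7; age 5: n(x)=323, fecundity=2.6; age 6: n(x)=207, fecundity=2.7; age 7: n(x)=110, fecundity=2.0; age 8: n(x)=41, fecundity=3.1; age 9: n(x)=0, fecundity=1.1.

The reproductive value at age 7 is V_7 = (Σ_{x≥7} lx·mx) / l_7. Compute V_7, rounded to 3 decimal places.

lx = nx/n0 = nx/1500: 1, 0.76533…, 0.59, 0.45, 0.32333…, 0.21533…, 0.138, 0.07333…, 0.02733…, 0
lx·mx for x ≥ 7: 0.146667…, 0.084733…, 0 → sum = 0.2314…
V_7 = 0.2314… / l_7 = 0.2314… / 0.073333… = 3.155455… → 3.155

3.155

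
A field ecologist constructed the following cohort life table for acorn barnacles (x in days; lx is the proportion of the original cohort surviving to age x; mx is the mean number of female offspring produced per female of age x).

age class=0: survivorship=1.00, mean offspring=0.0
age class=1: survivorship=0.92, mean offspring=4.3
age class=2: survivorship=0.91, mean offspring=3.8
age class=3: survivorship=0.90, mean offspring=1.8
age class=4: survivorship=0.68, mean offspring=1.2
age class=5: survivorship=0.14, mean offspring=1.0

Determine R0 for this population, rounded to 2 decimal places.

9.99

lx·mx by age: 0, 3.956, 3.458, 1.62, 0.816, 0.14
R0 = Σ lx·mx = 9.99 → 9.99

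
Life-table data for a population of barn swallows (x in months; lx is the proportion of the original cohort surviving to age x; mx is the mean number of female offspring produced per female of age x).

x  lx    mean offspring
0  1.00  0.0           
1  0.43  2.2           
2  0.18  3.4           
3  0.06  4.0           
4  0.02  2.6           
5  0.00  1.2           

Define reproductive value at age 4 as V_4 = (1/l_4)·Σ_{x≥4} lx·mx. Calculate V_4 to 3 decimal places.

2.600

lx·mx for x ≥ 4: 0.052, 0 → sum = 0.052
V_4 = 0.052 / l_4 = 0.052 / 0.02 = 2.6 → 2.600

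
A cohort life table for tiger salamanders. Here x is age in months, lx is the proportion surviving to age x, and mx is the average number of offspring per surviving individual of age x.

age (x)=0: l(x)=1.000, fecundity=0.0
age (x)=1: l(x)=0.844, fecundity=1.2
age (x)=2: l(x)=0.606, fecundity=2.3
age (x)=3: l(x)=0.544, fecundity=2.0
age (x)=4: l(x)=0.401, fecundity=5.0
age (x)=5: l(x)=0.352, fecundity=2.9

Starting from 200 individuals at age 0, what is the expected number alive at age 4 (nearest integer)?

Expected survivors = N0 · l_4 = 200 × 0.401 = 80.2 → 80

80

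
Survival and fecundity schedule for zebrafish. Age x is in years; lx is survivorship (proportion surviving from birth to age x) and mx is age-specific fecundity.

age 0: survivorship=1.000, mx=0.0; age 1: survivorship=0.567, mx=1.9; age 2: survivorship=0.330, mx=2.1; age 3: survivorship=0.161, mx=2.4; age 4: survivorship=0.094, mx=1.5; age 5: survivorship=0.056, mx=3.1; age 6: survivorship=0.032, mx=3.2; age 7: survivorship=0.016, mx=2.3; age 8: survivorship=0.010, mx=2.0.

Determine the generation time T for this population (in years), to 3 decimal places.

lx·mx: 0, 1.0773, 0.693, 0.3864, 0.141, 0.1736, 0.1024, 0.0368, 0.02 → R0 = 2.6305
x·lx·mx: 0, 1.0773, 1.386, 1.1592, 0.564, 0.868, 0.6144, 0.2576, 0.16 → Σ = 6.0865
T = 6.0865 / 2.6305 = 2.313819… → 2.314

2.314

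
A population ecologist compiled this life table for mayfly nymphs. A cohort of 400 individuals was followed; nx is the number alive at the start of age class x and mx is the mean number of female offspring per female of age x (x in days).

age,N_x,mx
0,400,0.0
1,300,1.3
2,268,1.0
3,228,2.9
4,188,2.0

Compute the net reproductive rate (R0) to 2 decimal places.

lx = nx/n0 = nx/400: 1, 0.75, 0.67, 0.57, 0.47
lx·mx by age: 0, 0.975, 0.67, 1.653, 0.94
R0 = Σ lx·mx = 4.238 → 4.24

4.24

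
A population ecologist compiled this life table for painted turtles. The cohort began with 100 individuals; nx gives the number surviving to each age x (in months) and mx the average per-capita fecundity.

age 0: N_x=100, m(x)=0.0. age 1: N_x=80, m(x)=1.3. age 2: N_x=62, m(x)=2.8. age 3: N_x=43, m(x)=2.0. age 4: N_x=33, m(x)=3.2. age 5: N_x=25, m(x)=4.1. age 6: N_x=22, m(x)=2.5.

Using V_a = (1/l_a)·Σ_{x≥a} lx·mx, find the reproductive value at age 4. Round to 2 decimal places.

lx = nx/n0 = nx/100: 1, 0.8, 0.62, 0.43, 0.33, 0.25, 0.22
lx·mx for x ≥ 4: 1.056, 1.025, 0.55 → sum = 2.631
V_4 = 2.631 / l_4 = 2.631 / 0.33 = 7.972727… → 7.97

7.97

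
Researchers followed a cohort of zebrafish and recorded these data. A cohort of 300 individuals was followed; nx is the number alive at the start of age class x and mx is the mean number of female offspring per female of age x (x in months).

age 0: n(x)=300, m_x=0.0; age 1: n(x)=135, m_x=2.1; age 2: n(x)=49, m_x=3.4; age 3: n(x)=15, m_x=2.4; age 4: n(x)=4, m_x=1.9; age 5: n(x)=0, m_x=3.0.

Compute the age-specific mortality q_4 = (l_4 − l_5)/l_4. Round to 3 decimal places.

lx = nx/n0 = nx/300: 1, 0.45, 0.16333…, 0.05, 0.01333…, 0
q_4 = (l_4 − l_5) / l_4 = (0.013333… − 0) / 0.013333…
     = 0.013333… / 0.013333… = 1 → 1.000

1.000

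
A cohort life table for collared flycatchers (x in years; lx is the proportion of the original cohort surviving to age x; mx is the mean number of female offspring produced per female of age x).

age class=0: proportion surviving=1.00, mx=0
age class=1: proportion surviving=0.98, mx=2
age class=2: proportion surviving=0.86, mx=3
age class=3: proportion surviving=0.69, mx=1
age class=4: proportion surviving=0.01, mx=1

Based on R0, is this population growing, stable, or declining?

R0 = Σ lx·mx = 0 + 1.96 + 2.58 + 0.69 + 0.01 = 5.24
R0 > 1, so the population is growing.

growing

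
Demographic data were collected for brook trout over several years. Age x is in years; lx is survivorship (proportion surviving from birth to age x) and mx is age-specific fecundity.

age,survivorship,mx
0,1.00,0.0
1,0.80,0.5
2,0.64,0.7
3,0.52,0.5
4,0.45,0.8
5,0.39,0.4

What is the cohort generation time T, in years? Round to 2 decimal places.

2.65

lx·mx: 0, 0.4, 0.448, 0.26, 0.36, 0.156 → R0 = 1.624
x·lx·mx: 0, 0.4, 0.896, 0.78, 1.44, 0.78 → Σ = 4.296
T = 4.296 / 1.624 = 2.64532… → 2.65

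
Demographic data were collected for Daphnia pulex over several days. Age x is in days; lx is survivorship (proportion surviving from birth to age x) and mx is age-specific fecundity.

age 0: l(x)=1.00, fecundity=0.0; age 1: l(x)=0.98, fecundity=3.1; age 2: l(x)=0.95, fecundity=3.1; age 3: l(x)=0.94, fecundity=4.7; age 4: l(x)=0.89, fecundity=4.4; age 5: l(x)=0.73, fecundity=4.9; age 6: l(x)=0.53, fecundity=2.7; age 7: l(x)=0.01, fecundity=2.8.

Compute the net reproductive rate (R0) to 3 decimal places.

19.353

lx·mx by age: 0, 3.038, 2.945, 4.418, 3.916, 3.577, 1.431, 0.028
R0 = Σ lx·mx = 19.353 → 19.353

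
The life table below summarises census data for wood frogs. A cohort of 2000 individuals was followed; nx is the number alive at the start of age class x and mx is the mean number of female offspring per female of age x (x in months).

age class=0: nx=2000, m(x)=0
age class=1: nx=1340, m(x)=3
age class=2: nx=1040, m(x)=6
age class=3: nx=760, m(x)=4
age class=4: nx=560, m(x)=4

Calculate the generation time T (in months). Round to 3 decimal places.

lx = nx/n0 = nx/2000: 1, 0.67, 0.52, 0.38, 0.28
lx·mx: 0, 2.01, 3.12, 1.52, 1.12 → R0 = 7.77
x·lx·mx: 0, 2.01, 6.24, 4.56, 4.48 → Σ = 17.29
T = 17.29 / 7.77 = 2.225225… → 2.225

2.225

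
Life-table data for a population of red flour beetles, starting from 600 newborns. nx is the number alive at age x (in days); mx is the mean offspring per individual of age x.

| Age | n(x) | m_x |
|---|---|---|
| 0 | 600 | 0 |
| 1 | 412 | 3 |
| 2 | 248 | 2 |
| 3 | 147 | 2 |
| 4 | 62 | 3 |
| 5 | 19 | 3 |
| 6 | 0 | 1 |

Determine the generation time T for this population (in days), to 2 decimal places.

1.82

lx = nx/n0 = nx/600: 1, 0.68667…, 0.41333…, 0.245, 0.10333…, 0.03167…, 0
lx·mx: 0, 2.06…, 0.826667…, 0.49, 0.31…, 0.095…, 0 → R0 = 3.781667…
x·lx·mx: 0, 2.06…, 1.653333…, 1.47, 1.24…, 0.475…, 0 → Σ = 6.898333…
T = 6.898333… / 3.781667… = 1.824152… → 1.82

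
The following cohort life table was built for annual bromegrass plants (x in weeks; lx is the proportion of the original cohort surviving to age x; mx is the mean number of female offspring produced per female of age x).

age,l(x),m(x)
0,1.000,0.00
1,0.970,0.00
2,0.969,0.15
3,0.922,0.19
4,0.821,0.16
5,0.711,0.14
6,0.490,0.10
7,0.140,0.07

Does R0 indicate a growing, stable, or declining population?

R0 = Σ lx·mx = 0 + 0 + 0.14535 + 0.17518 + 0.13136 + 0.09954 + 0.049 + 0.0098 = 0.61023
R0 < 1, so the population is declining.

declining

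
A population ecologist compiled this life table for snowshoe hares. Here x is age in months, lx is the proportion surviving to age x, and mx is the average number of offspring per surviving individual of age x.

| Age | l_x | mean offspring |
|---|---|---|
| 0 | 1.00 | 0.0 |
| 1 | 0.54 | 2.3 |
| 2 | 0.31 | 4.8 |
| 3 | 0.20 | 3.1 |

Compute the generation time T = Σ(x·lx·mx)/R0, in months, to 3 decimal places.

1.814

lx·mx: 0, 1.242, 1.488, 0.62 → R0 = 3.35
x·lx·mx: 0, 1.242, 2.976, 1.86 → Σ = 6.078
T = 6.078 / 3.35 = 1.814328… → 1.814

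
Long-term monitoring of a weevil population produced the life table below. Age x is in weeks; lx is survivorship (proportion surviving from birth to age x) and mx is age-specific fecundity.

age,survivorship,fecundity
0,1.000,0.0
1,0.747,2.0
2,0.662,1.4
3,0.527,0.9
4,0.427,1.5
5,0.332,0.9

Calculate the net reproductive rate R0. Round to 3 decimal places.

3.834

lx·mx by age: 0, 1.494, 0.9268, 0.4743, 0.6405, 0.2988
R0 = Σ lx·mx = 3.8344 → 3.834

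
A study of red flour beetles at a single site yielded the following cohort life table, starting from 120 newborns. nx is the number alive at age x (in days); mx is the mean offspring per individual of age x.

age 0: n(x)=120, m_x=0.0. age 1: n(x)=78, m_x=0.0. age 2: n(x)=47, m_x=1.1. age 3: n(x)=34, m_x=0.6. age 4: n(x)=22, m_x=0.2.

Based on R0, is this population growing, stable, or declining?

lx = nx/n0 = nx/120: 1, 0.65, 0.39167…, 0.28333…, 0.18333…
R0 = Σ lx·mx = 0 + 0 + 0.430833… + 0.17… + 0.036667… = 0.6375…
R0 < 1, so the population is declining.

declining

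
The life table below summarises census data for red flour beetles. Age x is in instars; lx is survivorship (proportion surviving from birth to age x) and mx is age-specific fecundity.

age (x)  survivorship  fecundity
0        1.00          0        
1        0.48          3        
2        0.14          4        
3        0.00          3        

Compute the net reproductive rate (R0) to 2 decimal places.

lx·mx by age: 0, 1.44, 0.56, 0
R0 = Σ lx·mx = 2 → 2.00

2.00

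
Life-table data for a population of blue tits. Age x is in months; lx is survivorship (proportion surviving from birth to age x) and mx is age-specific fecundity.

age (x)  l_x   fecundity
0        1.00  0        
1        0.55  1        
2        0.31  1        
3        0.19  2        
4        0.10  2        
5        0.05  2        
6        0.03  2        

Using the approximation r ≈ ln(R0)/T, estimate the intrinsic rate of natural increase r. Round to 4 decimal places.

R0 = Σ lx·mx = 0 + 0.55 + 0.31 + 0.38 + 0.2 + 0.1 + 0.06 = 1.6
Σ x·lx·mx = 3.97; T = 3.97/1.6 = 2.48125
r ≈ ln(R0)/T = ln(1.6)/2.48125 = 0.189422… → 0.1894

0.1894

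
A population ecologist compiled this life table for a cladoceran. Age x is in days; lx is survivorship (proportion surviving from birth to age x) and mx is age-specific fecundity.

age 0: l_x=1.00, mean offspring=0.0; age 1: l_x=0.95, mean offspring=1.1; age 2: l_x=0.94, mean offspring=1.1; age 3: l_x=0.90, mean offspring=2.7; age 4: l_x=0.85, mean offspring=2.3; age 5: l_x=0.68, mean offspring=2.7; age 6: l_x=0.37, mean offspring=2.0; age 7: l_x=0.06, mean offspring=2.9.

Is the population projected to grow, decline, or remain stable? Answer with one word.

R0 = Σ lx·mx = 0 + 1.045 + 1.034 + 2.43 + 1.955 + 1.836 + 0.74 + 0.174 = 9.214
R0 > 1, so the population is growing.

growing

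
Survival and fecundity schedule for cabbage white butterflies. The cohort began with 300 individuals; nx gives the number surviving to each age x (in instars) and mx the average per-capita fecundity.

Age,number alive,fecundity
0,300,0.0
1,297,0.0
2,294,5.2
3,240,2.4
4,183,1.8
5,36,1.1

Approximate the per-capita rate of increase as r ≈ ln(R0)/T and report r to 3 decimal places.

lx = nx/n0 = nx/300: 1, 0.99, 0.98, 0.8, 0.61, 0.12
R0 = Σ lx·mx = 0 + 0 + 5.096 + 1.92 + 1.098 + 0.132 = 8.246
Σ x·lx·mx = 21.004; T = 21.004/8.246 = 2.54717…
r ≈ ln(R0)/T = ln(8.246)/2.54717… = 0.82826… → 0.828

0.828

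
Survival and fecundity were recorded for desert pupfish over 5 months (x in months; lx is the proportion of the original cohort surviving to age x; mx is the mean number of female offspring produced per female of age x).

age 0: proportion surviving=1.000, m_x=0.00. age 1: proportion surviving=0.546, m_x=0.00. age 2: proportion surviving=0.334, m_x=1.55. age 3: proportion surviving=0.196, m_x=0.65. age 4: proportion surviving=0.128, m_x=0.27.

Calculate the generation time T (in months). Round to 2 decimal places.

lx·mx: 0, 0, 0.5177, 0.1274, 0.03456 → R0 = 0.67966
x·lx·mx: 0, 0, 1.0354, 0.3822, 0.13824 → Σ = 1.55584
T = 1.55584 / 0.67966 = 2.289145… → 2.29

2.29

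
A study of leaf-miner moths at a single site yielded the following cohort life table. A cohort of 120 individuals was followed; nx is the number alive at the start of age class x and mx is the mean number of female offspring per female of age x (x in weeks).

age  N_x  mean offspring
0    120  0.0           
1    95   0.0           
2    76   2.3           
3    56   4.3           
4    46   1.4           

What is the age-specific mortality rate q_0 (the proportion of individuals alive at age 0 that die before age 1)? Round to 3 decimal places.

lx = nx/n0 = nx/120: 1, 0.79167…, 0.63333…, 0.46667…, 0.38333…
q_0 = (l_0 − l_1) / l_0 = (1 − 0.791667…) / 1
     = 0.208333… / 1 = 0.208333… → 0.208

0.208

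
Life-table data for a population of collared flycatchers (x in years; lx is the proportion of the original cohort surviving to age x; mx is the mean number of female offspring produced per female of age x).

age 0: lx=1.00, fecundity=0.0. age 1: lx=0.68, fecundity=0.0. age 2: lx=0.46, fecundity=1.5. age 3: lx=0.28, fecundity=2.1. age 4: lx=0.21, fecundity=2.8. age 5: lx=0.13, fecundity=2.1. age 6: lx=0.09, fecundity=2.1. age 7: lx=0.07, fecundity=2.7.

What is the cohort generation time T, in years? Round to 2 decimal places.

3.70

lx·mx: 0, 0, 0.69, 0.588, 0.588, 0.273, 0.189, 0.189 → R0 = 2.517
x·lx·mx: 0, 0, 1.38, 1.764, 2.352, 1.365, 1.134, 1.323 → Σ = 9.318
T = 9.318 / 2.517 = 3.702026… → 3.70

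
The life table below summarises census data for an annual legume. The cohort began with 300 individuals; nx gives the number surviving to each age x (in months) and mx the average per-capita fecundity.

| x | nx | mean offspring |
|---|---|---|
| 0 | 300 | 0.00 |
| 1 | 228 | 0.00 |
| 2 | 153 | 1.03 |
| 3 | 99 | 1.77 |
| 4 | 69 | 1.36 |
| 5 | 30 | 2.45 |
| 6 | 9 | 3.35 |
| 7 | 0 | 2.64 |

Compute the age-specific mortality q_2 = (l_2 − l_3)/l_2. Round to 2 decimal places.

lx = nx/n0 = nx/300: 1, 0.76, 0.51, 0.33, 0.23, 0.1, 0.03, 0
q_2 = (l_2 − l_3) / l_2 = (0.51 − 0.33) / 0.51
     = 0.18 / 0.51 = 0.352941… → 0.35

0.35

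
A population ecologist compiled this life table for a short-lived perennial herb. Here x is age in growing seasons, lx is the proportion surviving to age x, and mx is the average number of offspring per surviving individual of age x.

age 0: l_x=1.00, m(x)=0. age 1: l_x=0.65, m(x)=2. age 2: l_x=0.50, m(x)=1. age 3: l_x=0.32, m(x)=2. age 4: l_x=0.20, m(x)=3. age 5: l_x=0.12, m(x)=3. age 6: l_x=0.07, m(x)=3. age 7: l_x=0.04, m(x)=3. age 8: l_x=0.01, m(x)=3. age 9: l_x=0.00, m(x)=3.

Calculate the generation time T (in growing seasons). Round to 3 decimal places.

lx·mx: 0, 1.3, 0.5, 0.64, 0.6, 0.36, 0.21, 0.12, 0.03, 0 → R0 = 3.76
x·lx·mx: 0, 1.3, 1, 1.92, 2.4, 1.8, 1.26, 0.84, 0.24, 0 → Σ = 10.76
T = 10.76 / 3.76 = 2.861702… → 2.862

2.862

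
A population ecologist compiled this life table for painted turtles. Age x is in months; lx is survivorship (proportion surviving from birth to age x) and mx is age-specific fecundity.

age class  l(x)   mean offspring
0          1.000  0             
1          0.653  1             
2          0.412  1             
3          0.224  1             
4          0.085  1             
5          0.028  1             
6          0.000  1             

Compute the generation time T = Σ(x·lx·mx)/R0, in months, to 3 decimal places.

1.875

lx·mx: 0, 0.653, 0.412, 0.224, 0.085, 0.028, 0 → R0 = 1.402
x·lx·mx: 0, 0.653, 0.824, 0.672, 0.34, 0.14, 0 → Σ = 2.629
T = 2.629 / 1.402 = 1.875178… → 1.875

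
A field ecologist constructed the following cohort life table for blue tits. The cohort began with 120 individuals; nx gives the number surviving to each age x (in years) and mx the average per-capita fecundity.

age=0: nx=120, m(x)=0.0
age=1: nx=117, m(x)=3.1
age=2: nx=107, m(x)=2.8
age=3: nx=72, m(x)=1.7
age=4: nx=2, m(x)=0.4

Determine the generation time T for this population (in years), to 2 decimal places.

lx = nx/n0 = nx/120: 1, 0.975, 0.89167…, 0.6, 0.01667…
lx·mx: 0, 3.0225, 2.496667…, 1.02, 0.006667… → R0 = 6.545833…
x·lx·mx: 0, 3.0225, 4.993333…, 3.06, 0.026667… → Σ = 11.1025…
T = 11.1025… / 6.545833… = 1.696117… → 1.70

1.70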